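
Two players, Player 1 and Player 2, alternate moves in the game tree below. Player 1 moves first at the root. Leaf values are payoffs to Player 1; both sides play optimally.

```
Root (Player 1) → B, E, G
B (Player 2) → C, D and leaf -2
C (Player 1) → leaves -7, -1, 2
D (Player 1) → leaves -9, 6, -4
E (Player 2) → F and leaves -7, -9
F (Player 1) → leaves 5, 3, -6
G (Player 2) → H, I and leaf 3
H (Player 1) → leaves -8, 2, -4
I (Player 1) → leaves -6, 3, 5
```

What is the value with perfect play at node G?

2

H: max(-8, 2, -4) = 2
I: max(-6, 3, 5) = 5
G: min(2, 5, 3) = 2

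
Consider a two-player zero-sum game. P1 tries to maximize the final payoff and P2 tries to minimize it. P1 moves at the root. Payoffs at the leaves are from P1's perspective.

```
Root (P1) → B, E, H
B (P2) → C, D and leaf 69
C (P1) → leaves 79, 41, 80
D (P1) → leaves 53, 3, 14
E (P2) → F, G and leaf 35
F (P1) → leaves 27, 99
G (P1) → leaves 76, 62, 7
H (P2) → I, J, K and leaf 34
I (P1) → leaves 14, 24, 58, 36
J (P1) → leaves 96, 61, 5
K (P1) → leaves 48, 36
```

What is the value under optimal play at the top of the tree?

53

C (P1): max(79, 41, 80) = 80
D (P1): max(53, 3, 14) = 53
B (P2): min(80, 53, 69) = 53
F (P1): max(27, 99) = 99
G (P1): max(76, 62, 7) = 76
E (P2): min(99, 76, 35) = 35
I (P1): max(14, 24, 58, 36) = 58
J (P1): max(96, 61, 5) = 96
K (P1): max(48, 36) = 48
H (P2): min(58, 96, 48, 34) = 34
Root (P1): max(53, 35, 34) = 53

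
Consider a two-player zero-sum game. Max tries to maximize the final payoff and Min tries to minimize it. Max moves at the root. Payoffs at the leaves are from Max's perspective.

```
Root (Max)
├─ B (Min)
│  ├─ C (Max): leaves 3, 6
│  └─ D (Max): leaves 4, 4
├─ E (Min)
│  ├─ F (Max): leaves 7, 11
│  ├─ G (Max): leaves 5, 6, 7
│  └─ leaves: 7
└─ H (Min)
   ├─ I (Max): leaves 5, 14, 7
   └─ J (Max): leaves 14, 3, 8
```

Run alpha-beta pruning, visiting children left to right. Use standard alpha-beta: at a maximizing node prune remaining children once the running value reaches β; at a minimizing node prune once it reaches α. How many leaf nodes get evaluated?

C [α=-∞,β=+∞]: v=6
D [α=-∞,β=6]: v=4
B [α=-∞,β=+∞]: v=4
F [α=4,β=+∞]: v=11
G [α=4,β=11]: v=7
E [α=4,β=+∞]: v=7
I [α=7,β=+∞]: v=14
J [α=7,β=14]: v=14 after child 1 ≥ β → β-cutoff, skip 2
H [α=7,β=+∞]: v=14
Root [α=-∞,β=+∞]: v=14
Leaves evaluated: 14 of 16.

14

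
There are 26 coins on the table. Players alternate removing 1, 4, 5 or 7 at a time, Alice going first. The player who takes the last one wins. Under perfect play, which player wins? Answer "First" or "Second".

Second

Positions where the player to move wins (W) vs loses (L):
i:   0  1  2  3  4  5  6  7  8  9 10 11 12 13 14 15 16 17 18 19 20 21 22 23 24 25 26
     L  W  L  W  W  W  W  W  L  W  L  W  W  W  W  W  L  W  L  W  W  W  W  W  L  W  L
Position 26 is L, so the second player wins.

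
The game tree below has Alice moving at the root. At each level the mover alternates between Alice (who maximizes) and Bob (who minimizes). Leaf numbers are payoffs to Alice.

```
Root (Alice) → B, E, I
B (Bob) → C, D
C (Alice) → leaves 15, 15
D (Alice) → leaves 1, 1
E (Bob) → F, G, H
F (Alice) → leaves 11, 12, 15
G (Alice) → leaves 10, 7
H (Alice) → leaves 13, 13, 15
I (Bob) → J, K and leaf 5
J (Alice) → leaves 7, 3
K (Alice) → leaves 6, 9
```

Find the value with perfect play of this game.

10

C (Alice): max(15, 15) = 15
D (Alice): max(1, 1) = 1
B (Bob): min(15, 1) = 1
F (Alice): max(11, 12, 15) = 15
G (Alice): max(10, 7) = 10
H (Alice): max(13, 13, 15) = 15
E (Bob): min(15, 10, 15) = 10
J (Alice): max(7, 3) = 7
K (Alice): max(6, 9) = 9
I (Bob): min(7, 9, 5) = 5
Root (Alice): max(1, 10, 5) = 10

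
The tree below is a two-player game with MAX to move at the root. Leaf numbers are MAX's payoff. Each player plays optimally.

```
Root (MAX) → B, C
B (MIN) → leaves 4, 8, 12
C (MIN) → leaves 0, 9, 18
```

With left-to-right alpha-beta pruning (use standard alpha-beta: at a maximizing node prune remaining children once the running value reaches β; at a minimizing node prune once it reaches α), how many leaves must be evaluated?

B [α=-∞,β=+∞]: v=4
C [α=4,β=+∞]: v=0 after child 1 ≤ α → α-cutoff, skip 2
Root [α=-∞,β=+∞]: v=4
Leaves evaluated: 4 of 6.

4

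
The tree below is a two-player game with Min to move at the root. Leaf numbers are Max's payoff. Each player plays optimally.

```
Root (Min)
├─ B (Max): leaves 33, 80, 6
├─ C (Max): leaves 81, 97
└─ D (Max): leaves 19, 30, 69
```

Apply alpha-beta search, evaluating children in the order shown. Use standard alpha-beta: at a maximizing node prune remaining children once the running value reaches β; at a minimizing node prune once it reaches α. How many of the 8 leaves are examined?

B [α=-∞,β=+∞]: v=80
C [α=-∞,β=80]: v=81 after child 1 ≥ β → β-cutoff, skip 1
D [α=-∞,β=80]: v=69
Root [α=-∞,β=+∞]: v=69
Leaves evaluated: 7 of 8.

7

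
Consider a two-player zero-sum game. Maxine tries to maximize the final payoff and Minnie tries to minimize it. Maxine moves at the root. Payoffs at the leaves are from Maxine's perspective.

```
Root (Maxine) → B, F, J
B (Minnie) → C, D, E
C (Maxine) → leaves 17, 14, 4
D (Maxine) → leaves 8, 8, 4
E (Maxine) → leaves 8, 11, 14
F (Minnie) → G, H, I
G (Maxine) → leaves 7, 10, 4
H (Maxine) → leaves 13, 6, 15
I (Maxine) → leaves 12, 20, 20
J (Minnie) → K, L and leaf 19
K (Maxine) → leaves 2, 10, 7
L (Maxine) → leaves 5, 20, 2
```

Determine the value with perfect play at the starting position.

C (Maxine): max(17, 14, 4) = 17
D (Maxine): max(8, 8, 4) = 8
E (Maxine): max(8, 11, 14) = 14
B (Minnie): min(17, 8, 14) = 8
G (Maxine): max(7, 10, 4) = 10
H (Maxine): max(13, 6, 15) = 15
I (Maxine): max(12, 20, 20) = 20
F (Minnie): min(10, 15, 20) = 10
K (Maxine): max(2, 10, 7) = 10
L (Maxine): max(5, 20, 2) = 20
J (Minnie): min(10, 20, 19) = 10
Root (Maxine): max(8, 10, 10) = 10

10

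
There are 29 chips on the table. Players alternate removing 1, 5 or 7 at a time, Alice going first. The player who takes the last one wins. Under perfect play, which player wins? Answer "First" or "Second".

Positions where the player to move wins (W) vs loses (L):
i:   0  1  2  3  4  5  6  7  8  9 10 11 12 13 14 15 16 17 18 19 20 21 22 23 24 25 26 27 28 29
     L  W  L  W  L  W  L  W  L  W  L  W  L  W  L  W  L  W  L  W  L  W  L  W  L  W  L  W  L  W
Position 29 is W, so the first player wins.

First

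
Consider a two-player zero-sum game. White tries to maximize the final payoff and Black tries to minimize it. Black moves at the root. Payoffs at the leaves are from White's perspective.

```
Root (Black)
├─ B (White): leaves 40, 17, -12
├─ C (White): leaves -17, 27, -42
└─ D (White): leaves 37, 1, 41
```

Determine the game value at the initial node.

27

B (White): max(40, 17, -12) = 40
C (White): max(-17, 27, -42) = 27
D (White): max(37, 1, 41) = 41
Root (Black): min(40, 27, 41) = 27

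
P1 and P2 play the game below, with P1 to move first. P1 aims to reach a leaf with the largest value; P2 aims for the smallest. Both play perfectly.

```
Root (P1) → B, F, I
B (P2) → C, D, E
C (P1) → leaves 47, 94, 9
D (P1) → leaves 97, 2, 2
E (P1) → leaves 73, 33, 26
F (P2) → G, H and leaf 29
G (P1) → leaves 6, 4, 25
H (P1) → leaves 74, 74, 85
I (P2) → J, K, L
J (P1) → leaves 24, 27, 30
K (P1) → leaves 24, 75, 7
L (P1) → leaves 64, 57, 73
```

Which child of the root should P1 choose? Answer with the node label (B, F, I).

B

C (P1): max(47, 94, 9) = 94
D (P1): max(97, 2, 2) = 97
E (P1): max(73, 33, 26) = 73
B (P2): min(94, 97, 73) = 73
G (P1): max(6, 4, 25) = 25
H (P1): max(74, 74, 85) = 85
F (P2): min(25, 85, 29) = 25
J (P1): max(24, 27, 30) = 30
K (P1): max(24, 75, 7) = 75
L (P1): max(64, 57, 73) = 73
I (P2): min(30, 75, 73) = 30
Root (P1): max(73, 25, 30) = 73
P1 picks the child with the highest value: B (value 73).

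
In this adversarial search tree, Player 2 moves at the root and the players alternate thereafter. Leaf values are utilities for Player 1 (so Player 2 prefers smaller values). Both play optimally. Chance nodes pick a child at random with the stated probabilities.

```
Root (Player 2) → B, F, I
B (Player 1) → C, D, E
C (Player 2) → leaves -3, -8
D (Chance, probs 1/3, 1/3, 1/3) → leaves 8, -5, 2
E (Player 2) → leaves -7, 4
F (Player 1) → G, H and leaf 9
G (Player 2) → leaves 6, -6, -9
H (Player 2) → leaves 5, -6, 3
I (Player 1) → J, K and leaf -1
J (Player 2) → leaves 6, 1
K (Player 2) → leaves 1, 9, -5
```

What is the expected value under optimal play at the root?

1

C (Player 2): min(-3, -8) = -8
D (Chance): 1/3·8 + 1/3·-5 + 1/3·2 = 1.67
E (Player 2): min(-7, 4) = -7
B (Player 1): max(-8, 1.67, -7) = 1.67
G (Player 2): min(6, -6, -9) = -9
H (Player 2): min(5, -6, 3) = -6
F (Player 1): max(-9, -6, 9) = 9
J (Player 2): min(6, 1) = 1
K (Player 2): min(1, 9, -5) = -5
I (Player 1): max(1, -5, -1) = 1
Root (Player 2): min(1.67, 9, 1) = 1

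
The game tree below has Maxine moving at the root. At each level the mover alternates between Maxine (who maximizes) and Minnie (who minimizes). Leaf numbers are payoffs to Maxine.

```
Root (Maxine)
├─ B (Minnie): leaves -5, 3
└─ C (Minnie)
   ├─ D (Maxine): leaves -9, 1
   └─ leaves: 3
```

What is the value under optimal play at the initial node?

B (Minnie): min(-5, 3) = -5
D (Maxine): max(-9, 1) = 1
C (Minnie): min(1, 3) = 1
Root (Maxine): max(-5, 1) = 1

1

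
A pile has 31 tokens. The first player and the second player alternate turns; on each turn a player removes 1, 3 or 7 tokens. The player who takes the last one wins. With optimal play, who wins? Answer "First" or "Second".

Mark each pile size as W (mover wins) or L (mover loses):
i:   0  1  2  3  4  5  6  7  8  9 10 11 12 13 14 15 16 17 18 19 20 21 22 23 24 25 26 27 28 29 30 31
     L  W  L  W  L  W  L  W  L  W  L  W  L  W  L  W  L  W  L  W  L  W  L  W  L  W  L  W  L  W  L  W
Position 31 is W, so the first player wins.

First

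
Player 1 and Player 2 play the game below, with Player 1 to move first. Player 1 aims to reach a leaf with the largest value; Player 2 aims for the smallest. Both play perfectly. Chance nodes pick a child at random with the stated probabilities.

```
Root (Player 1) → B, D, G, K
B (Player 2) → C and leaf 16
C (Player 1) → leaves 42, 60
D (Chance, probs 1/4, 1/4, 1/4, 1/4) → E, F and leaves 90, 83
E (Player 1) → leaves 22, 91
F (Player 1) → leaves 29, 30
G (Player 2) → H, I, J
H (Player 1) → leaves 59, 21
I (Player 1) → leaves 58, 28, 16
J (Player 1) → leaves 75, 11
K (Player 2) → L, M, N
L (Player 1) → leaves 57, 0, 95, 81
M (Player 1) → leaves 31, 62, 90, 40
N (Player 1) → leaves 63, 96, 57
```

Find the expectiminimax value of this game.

C (Player 1): max(42, 60) = 60
B (Player 2): min(60, 16) = 16
E (Player 1): max(22, 91) = 91
F (Player 1): max(29, 30) = 30
D (Chance): 1/4·91 + 1/4·30 + 1/4·90 + 1/4·83 = 73.5
H (Player 1): max(59, 21) = 59
I (Player 1): max(58, 28, 16) = 58
J (Player 1): max(75, 11) = 75
G (Player 2): min(59, 58, 75) = 58
L (Player 1): max(57, 0, 95, 81) = 95
M (Player 1): max(31, 62, 90, 40) = 90
N (Player 1): max(63, 96, 57) = 96
K (Player 2): min(95, 90, 96) = 90
Root (Player 1): max(16, 73.5, 58, 90) = 90

90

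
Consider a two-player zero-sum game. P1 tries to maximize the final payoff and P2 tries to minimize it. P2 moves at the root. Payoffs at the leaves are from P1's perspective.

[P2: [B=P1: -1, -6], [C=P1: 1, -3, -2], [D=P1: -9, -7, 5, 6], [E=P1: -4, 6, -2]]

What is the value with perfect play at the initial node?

B (P1): max(-1, -6) = -1
C (P1): max(1, -3, -2) = 1
D (P1): max(-9, -7, 5, 6) = 6
E (P1): max(-4, 6, -2) = 6
Root (P2): min(-1, 1, 6, 6) = -1

-1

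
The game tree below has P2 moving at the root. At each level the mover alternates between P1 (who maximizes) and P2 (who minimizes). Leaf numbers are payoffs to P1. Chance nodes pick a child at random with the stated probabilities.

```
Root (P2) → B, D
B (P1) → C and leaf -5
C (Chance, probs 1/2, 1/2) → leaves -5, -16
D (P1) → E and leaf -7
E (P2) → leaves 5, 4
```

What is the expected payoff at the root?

-5

C (Chance): 1/2·-5 + 1/2·-16 = -10.5
B (P1): max(-10.5, -5) = -5
E (P2): min(5, 4) = 4
D (P1): max(4, -7) = 4
Root (P2): min(-5, 4) = -5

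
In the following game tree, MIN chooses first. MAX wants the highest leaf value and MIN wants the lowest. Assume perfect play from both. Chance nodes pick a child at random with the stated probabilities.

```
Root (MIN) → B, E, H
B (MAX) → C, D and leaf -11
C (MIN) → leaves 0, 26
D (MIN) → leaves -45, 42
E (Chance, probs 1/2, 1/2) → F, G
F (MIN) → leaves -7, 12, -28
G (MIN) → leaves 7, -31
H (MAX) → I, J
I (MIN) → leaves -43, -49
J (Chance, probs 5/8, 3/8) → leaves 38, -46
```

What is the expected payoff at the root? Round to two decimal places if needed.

C (MIN): min(0, 26) = 0
D (MIN): min(-45, 42) = -45
B (MAX): max(0, -45, -11) = 0
F (MIN): min(-7, 12, -28) = -28
G (MIN): min(7, -31) = -31
E (Chance): 1/2·-28 + 1/2·-31 = -29.5
I (MIN): min(-43, -49) = -49
J (Chance): 5/8·38 + 3/8·-46 = 6.5
H (MAX): max(-49, 6.5) = 6.5
Root (MIN): min(0, -29.5, 6.5) = -29.5

-29.5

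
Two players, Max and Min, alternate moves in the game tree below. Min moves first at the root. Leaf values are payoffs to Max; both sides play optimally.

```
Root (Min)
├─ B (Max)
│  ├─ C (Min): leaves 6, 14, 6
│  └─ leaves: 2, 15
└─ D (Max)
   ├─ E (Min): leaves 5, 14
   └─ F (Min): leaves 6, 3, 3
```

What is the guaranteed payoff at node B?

15

C: min(6, 14, 6) = 6
B: max(6, 2, 15) = 15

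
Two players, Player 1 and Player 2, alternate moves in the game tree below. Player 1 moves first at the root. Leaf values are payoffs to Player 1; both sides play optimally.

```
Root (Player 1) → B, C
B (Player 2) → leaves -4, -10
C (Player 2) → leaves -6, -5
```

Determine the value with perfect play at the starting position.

-6

B (Player 2): min(-4, -10) = -10
C (Player 2): min(-6, -5) = -6
Root (Player 1): max(-10, -6) = -6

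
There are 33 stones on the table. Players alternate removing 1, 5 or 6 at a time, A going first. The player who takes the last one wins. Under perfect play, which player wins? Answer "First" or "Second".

Second

i:   0  1  2  3  4  5  6  7  8  9 10 11 12 13 14 15 16 17 18 19 20 21 22 23 24 25 26 27 28 29 30 31 32 33
     L  W  L  W  L  W  W  W  W  W  W  L  W  L  W  L  W  W  W  W  W  W  L  W  L  W  L  W  W  W  W  W  W  L
Position 33 is L, so the second player wins.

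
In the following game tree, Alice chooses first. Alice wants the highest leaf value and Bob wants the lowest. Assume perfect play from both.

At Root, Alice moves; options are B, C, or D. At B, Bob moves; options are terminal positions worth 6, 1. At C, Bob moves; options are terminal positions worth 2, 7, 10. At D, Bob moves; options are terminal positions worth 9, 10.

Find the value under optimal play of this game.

B (Bob): min(6, 1) = 1
C (Bob): min(2, 7, 10) = 2
D (Bob): min(9, 10) = 9
Root (Alice): max(1, 2, 9) = 9

9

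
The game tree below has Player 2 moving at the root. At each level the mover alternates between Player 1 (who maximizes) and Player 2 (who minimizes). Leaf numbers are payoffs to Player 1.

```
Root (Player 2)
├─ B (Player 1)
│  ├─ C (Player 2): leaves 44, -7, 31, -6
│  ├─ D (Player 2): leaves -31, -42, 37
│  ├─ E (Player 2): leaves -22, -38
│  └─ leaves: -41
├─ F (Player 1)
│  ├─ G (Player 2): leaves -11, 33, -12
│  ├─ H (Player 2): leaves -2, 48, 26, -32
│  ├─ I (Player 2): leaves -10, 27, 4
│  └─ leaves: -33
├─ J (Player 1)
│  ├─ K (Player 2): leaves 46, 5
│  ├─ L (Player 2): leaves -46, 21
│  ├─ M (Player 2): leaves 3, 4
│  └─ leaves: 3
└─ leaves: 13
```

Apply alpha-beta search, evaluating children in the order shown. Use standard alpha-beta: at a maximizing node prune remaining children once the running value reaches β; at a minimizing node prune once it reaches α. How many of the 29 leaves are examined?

21

C [α=-∞,β=+∞]: v=-7
D [α=-7,β=+∞]: v=-31 after child 1 ≤ α → α-cutoff, skip 2
E [α=-7,β=+∞]: v=-22 after child 1 ≤ α → α-cutoff, skip 1
B [α=-∞,β=+∞]: v=-7
G [α=-∞,β=-7]: v=-12
H [α=-12,β=-7]: v=-32
I [α=-12,β=-7]: v=-10
F [α=-∞,β=-7]: v=-10
K [α=-∞,β=-10]: v=5
J [α=-∞,β=-10]: v=5 after child 1 ≥ β → β-cutoff, skip 3
Root [α=-∞,β=+∞]: v=-10
Leaves evaluated: 21 of 29.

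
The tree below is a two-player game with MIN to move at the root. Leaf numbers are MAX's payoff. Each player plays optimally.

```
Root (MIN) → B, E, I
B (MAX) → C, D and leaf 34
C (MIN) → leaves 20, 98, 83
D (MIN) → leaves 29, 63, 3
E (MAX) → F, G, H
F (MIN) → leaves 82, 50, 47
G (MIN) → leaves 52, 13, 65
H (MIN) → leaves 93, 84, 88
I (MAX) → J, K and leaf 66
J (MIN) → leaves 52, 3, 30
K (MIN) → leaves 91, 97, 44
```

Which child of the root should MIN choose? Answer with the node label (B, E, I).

B

C (MIN): min(20, 98, 83) = 20
D (MIN): min(29, 63, 3) = 3
B (MAX): max(20, 3, 34) = 34
F (MIN): min(82, 50, 47) = 47
G (MIN): min(52, 13, 65) = 13
H (MIN): min(93, 84, 88) = 84
E (MAX): max(47, 13, 84) = 84
J (MIN): min(52, 3, 30) = 3
K (MIN): min(91, 97, 44) = 44
I (MAX): max(3, 44, 66) = 66
Root (MIN): min(34, 84, 66) = 34
MIN picks the child with the lowest value: B (value 34).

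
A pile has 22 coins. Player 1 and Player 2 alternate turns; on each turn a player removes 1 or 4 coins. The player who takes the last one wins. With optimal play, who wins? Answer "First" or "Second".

Second

W/L table (W = player to move can force a win):
i:   0  1  2  3  4  5  6  7  8  9 10 11 12 13 14 15 16 17 18 19 20 21 22
     L  W  L  W  W  L  W  L  W  W  L  W  L  W  W  L  W  L  W  W  L  W  L
Position 22 is L, so the second player wins.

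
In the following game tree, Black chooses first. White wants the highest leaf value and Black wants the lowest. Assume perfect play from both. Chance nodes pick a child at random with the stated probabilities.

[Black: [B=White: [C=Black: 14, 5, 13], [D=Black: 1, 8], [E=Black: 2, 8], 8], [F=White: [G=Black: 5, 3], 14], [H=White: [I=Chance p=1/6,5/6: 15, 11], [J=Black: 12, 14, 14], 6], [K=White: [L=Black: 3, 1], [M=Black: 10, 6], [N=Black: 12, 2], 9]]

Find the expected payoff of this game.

C (Black): min(14, 5, 13) = 5
D (Black): min(1, 8) = 1
E (Black): min(2, 8) = 2
B (White): max(5, 1, 2, 8) = 8
G (Black): min(5, 3) = 3
F (White): max(3, 14) = 14
I (Chance): 1/6·15 + 5/6·11 = 11.67
J (Black): min(12, 14, 14) = 12
H (White): max(11.67, 12, 6) = 12
L (Black): min(3, 1) = 1
M (Black): min(10, 6) = 6
N (Black): min(12, 2) = 2
K (White): max(1, 6, 2, 9) = 9
Root (Black): min(8, 14, 12, 9) = 8

8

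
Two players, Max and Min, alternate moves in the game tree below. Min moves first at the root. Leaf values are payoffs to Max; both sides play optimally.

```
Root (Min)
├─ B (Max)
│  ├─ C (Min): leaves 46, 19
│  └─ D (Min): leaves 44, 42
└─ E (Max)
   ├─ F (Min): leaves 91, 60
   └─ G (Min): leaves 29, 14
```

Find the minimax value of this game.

42

C (Min): min(46, 19) = 19
D (Min): min(44, 42) = 42
B (Max): max(19, 42) = 42
F (Min): min(91, 60) = 60
G (Min): min(29, 14) = 14
E (Max): max(60, 14) = 60
Root (Min): min(42, 60) = 42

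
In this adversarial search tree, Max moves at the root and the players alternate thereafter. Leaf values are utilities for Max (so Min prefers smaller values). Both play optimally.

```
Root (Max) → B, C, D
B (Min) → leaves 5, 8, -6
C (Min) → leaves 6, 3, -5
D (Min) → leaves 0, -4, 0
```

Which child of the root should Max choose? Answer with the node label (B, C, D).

D

B (Min): min(5, 8, -6) = -6
C (Min): min(6, 3, -5) = -5
D (Min): min(0, -4, 0) = -4
Root (Max): max(-6, -5, -4) = -4
Max picks the child with the highest value: D (value -4).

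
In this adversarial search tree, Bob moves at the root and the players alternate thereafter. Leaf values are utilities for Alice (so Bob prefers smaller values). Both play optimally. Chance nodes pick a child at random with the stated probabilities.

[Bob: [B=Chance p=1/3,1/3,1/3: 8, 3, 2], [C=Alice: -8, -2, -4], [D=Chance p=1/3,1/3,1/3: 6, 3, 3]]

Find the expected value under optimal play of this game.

B (Chance): 1/3·8 + 1/3·3 + 1/3·2 = 4.33
C (Alice): max(-8, -2, -4) = -2
D (Chance): 1/3·6 + 1/3·3 + 1/3·3 = 4
Root (Bob): min(4.33, -2, 4) = -2

-2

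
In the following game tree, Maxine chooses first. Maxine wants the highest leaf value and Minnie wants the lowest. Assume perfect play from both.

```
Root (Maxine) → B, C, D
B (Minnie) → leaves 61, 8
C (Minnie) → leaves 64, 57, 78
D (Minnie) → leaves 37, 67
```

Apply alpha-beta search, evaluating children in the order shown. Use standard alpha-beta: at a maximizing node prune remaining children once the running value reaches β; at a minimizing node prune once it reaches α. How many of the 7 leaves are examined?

B [α=-∞,β=+∞]: v=8
C [α=8,β=+∞]: v=57
D [α=57,β=+∞]: v=37 after child 1 ≤ α → α-cutoff, skip 1
Root [α=-∞,β=+∞]: v=57
Leaves evaluated: 6 of 7.

6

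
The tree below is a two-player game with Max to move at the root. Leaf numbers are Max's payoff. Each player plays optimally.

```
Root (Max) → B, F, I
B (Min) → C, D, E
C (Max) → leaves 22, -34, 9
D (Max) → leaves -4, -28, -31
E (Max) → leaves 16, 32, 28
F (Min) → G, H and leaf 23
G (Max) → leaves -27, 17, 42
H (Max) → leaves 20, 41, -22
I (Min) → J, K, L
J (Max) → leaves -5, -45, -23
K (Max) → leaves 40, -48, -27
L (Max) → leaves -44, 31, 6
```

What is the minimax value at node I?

-5

J: max(-5, -45, -23) = -5
K: max(40, -48, -27) = 40
L: max(-44, 31, 6) = 31
I: min(-5, 40, 31) = -5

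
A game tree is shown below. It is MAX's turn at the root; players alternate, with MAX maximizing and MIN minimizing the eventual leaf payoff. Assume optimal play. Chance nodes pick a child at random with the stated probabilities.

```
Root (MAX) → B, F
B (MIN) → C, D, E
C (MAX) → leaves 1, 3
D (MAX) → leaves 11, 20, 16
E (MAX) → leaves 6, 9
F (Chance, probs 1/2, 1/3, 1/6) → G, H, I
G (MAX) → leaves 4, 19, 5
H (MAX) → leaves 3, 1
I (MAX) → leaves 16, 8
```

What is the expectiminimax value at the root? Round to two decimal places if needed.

13.17

C (MAX): max(1, 3) = 3
D (MAX): max(11, 20, 16) = 20
E (MAX): max(6, 9) = 9
B (MIN): min(3, 20, 9) = 3
G (MAX): max(4, 19, 5) = 19
H (MAX): max(3, 1) = 3
I (MAX): max(16, 8) = 16
F (Chance): 1/2·19 + 1/3·3 + 1/6·16 = 13.17
Root (MAX): max(3, 13.17) = 13.17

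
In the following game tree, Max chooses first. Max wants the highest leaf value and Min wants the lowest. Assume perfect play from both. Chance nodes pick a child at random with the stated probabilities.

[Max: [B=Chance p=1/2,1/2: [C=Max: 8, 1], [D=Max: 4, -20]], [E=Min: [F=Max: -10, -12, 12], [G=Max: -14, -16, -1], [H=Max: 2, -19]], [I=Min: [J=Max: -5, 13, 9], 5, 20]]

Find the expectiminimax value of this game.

C (Max): max(8, 1) = 8
D (Max): max(4, -20) = 4
B (Chance): 1/2·8 + 1/2·4 = 6
F (Max): max(-10, -12, 12) = 12
G (Max): max(-14, -16, -1) = -1
H (Max): max(2, -19) = 2
E (Min): min(12, -1, 2) = -1
J (Max): max(-5, 13, 9) = 13
I (Min): min(13, 5, 20) = 5
Root (Max): max(6, -1, 5) = 6

6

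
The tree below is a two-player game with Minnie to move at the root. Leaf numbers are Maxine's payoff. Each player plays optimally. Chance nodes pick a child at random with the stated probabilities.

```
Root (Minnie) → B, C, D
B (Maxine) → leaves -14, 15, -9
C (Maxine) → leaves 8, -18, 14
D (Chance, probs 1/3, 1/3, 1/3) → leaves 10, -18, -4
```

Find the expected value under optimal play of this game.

-4

B (Maxine): max(-14, 15, -9) = 15
C (Maxine): max(8, -18, 14) = 14
D (Chance): 1/3·10 + 1/3·-18 + 1/3·-4 = -4
Root (Minnie): min(15, 14, -4) = -4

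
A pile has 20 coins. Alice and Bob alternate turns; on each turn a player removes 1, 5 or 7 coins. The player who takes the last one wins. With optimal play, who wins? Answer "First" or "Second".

Second

W/L table (W = player to move can force a win):
i:   0  1  2  3  4  5  6  7  8  9 10 11 12 13 14 15 16 17 18 19 20
     L  W  L  W  L  W  L  W  L  W  L  W  L  W  L  W  L  W  L  W  L
Position 20 is L, so the second player wins.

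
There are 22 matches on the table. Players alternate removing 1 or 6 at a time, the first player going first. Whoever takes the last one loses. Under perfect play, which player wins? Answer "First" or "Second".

Positions where the player to move wins (W) vs loses (L):
i:   0  1  2  3  4  5  6  7  8  9 10 11 12 13 14 15 16 17 18 19 20 21 22
     W  L  W  L  W  L  W  W  L  W  L  W  L  W  W  L  W  L  W  L  W  W  L
Position 22 is L, so the second player wins.

Second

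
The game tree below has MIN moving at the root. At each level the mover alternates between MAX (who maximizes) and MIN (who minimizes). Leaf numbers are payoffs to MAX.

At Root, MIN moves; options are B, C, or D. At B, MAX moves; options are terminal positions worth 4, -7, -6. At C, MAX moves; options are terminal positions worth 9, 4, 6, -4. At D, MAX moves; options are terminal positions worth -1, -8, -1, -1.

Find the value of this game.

B (MAX): max(4, -7, -6) = 4
C (MAX): max(9, 4, 6, -4) = 9
D (MAX): max(-1, -8, -1, -1) = -1
Root (MIN): min(4, 9, -1) = -1

-1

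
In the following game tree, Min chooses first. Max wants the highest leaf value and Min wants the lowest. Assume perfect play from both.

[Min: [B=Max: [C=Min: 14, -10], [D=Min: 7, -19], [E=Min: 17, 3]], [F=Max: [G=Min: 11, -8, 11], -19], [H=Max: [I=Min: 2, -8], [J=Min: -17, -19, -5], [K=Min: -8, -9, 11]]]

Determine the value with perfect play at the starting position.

-8

C (Min): min(14, -10) = -10
D (Min): min(7, -19) = -19
E (Min): min(17, 3) = 3
B (Max): max(-10, -19, 3) = 3
G (Min): min(11, -8, 11) = -8
F (Max): max(-8, -19) = -8
I (Min): min(2, -8) = -8
J (Min): min(-17, -19, -5) = -19
K (Min): min(-8, -9, 11) = -9
H (Max): max(-8, -19, -9) = -8
Root (Min): min(3, -8, -8) = -8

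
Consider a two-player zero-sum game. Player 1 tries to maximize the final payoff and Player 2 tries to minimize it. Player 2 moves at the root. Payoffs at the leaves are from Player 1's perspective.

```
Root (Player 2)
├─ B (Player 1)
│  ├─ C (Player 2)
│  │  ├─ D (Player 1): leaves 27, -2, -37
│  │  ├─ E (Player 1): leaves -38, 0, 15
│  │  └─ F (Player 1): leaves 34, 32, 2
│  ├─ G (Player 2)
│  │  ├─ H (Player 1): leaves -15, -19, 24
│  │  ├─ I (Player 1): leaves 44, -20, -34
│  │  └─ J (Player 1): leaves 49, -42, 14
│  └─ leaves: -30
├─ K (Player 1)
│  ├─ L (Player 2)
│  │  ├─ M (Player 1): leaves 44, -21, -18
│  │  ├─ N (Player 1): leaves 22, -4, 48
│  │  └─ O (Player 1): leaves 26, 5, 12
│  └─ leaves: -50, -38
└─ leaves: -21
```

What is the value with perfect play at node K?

M: max(44, -21, -18) = 44
N: max(22, -4, 48) = 48
O: max(26, 5, 12) = 26
L: min(44, 48, 26) = 26
K: max(26, -50, -38) = 26

26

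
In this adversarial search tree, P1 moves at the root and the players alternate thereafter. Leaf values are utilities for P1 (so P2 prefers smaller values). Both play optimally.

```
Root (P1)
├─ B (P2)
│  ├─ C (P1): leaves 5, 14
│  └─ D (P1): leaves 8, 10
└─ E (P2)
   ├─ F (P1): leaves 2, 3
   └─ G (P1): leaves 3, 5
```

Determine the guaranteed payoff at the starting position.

C (P1): max(5, 14) = 14
D (P1): max(8, 10) = 10
B (P2): min(14, 10) = 10
F (P1): max(2, 3) = 3
G (P1): max(3, 5) = 5
E (P2): min(3, 5) = 3
Root (P1): max(10, 3) = 10

10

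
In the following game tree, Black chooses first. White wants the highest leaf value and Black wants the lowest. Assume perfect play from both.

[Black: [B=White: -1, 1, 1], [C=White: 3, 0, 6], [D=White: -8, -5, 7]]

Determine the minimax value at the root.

1

B (White): max(-1, 1, 1) = 1
C (White): max(3, 0, 6) = 6
D (White): max(-8, -5, 7) = 7
Root (Black): min(1, 6, 7) = 1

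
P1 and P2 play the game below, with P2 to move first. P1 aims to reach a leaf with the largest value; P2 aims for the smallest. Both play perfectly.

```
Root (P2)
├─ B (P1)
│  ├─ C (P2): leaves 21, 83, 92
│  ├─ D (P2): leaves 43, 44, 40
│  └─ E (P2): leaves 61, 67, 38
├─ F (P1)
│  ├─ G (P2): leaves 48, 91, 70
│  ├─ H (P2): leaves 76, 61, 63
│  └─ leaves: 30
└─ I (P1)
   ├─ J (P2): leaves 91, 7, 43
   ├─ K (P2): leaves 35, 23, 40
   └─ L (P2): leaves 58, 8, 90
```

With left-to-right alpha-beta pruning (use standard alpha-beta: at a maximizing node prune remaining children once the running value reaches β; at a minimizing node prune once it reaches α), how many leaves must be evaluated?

20

C [α=-∞,β=+∞]: v=21
D [α=21,β=+∞]: v=40
E [α=40,β=+∞]: v=38
B [α=-∞,β=+∞]: v=40
G [α=-∞,β=40]: v=48
F [α=-∞,β=40]: v=48 after child 1 ≥ β → β-cutoff, skip 2
J [α=-∞,β=40]: v=7
K [α=7,β=40]: v=23
L [α=23,β=40]: v=8 after child 2 ≤ α → α-cutoff, skip 1
I [α=-∞,β=40]: v=23
Root [α=-∞,β=+∞]: v=23
Leaves evaluated: 20 of 25.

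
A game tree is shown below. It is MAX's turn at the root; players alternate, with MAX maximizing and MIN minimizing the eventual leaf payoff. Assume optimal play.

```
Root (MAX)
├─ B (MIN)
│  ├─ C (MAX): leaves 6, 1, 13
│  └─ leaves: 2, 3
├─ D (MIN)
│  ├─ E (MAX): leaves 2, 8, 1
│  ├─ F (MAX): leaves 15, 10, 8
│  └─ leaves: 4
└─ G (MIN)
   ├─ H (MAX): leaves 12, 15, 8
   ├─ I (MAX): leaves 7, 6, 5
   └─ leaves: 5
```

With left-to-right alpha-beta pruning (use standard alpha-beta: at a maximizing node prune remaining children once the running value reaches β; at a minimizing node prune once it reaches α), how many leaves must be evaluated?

C [α=-∞,β=+∞]: v=13
B [α=-∞,β=+∞]: v=2
E [α=2,β=+∞]: v=8
F [α=2,β=8]: v=15 after child 1 ≥ β → β-cutoff, skip 2
D [α=2,β=+∞]: v=4
H [α=4,β=+∞]: v=15
I [α=4,β=15]: v=7
G [α=4,β=+∞]: v=5
Root [α=-∞,β=+∞]: v=5
Leaves evaluated: 17 of 19.

17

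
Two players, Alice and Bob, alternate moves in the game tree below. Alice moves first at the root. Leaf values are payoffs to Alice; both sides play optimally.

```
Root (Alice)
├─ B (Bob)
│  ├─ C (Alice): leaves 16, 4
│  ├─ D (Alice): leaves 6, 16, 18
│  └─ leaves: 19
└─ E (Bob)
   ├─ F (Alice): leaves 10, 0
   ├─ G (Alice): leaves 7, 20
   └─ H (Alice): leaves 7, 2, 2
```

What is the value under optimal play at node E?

7

F: max(10, 0) = 10
G: max(7, 20) = 20
H: max(7, 2, 2) = 7
E: min(10, 20, 7) = 7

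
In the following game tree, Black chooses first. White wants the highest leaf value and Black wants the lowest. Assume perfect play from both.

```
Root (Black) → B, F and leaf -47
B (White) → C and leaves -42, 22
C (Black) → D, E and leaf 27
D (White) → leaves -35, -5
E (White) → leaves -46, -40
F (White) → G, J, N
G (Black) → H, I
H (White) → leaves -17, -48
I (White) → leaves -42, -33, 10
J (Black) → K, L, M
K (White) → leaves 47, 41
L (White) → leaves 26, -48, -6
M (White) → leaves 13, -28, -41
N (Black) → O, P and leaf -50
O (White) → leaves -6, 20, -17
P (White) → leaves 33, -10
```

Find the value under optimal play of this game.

D (White): max(-35, -5) = -5
E (White): max(-46, -40) = -40
C (Black): min(-5, -40, 27) = -40
B (White): max(-40, -42, 22) = 22
H (White): max(-17, -48) = -17
I (White): max(-42, -33, 10) = 10
G (Black): min(-17, 10) = -17
K (White): max(47, 41) = 47
L (White): max(26, -48, -6) = 26
M (White): max(13, -28, -41) = 13
J (Black): min(47, 26, 13) = 13
O (White): max(-6, 20, -17) = 20
P (White): max(33, -10) = 33
N (Black): min(20, 33, -50) = -50
F (White): max(-17, 13, -50) = 13
Root (Black): min(22, 13, -47) = -47

-47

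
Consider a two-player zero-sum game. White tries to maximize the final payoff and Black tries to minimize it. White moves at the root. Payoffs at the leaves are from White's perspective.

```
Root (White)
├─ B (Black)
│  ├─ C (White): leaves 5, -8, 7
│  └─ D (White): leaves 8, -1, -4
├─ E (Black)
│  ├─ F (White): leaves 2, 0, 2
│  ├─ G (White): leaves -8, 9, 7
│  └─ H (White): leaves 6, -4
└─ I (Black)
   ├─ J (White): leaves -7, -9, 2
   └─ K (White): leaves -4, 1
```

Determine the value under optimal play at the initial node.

7

C (White): max(5, -8, 7) = 7
D (White): max(8, -1, -4) = 8
B (Black): min(7, 8) = 7
F (White): max(2, 0, 2) = 2
G (White): max(-8, 9, 7) = 9
H (White): max(6, -4) = 6
E (Black): min(2, 9, 6) = 2
J (White): max(-7, -9, 2) = 2
K (White): max(-4, 1) = 1
I (Black): min(2, 1) = 1
Root (White): max(7, 2, 1) = 7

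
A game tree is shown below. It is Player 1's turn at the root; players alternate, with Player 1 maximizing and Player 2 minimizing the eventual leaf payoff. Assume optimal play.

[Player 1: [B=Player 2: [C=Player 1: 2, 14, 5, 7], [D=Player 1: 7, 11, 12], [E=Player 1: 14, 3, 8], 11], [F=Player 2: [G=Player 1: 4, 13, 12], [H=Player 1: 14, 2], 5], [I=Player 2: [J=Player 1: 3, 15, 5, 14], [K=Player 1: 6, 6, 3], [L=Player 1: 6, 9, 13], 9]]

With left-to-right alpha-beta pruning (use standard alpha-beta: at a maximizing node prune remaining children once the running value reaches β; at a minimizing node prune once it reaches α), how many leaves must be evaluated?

21

C [α=-∞,β=+∞]: v=14
D [α=-∞,β=14]: v=12
E [α=-∞,β=12]: v=14 after child 1 ≥ β → β-cutoff, skip 2
B [α=-∞,β=+∞]: v=11
G [α=11,β=+∞]: v=13
H [α=11,β=13]: v=14 after child 1 ≥ β → β-cutoff, skip 1
F [α=11,β=+∞]: v=5
J [α=11,β=+∞]: v=15
K [α=11,β=15]: v=6
I [α=11,β=+∞]: v=6 after child 2 ≤ α → α-cutoff, skip 2
Root [α=-∞,β=+∞]: v=11
Leaves evaluated: 21 of 28.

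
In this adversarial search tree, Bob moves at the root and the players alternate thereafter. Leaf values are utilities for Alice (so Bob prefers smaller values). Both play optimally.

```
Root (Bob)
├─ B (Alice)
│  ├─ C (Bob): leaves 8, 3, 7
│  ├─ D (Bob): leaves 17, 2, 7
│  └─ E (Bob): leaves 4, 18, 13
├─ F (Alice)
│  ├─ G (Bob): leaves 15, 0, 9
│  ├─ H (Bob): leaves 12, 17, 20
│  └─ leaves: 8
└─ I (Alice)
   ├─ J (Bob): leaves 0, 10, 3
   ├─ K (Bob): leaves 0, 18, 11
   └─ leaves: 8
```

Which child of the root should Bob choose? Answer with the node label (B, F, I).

C (Bob): min(8, 3, 7) = 3
D (Bob): min(17, 2, 7) = 2
E (Bob): min(4, 18, 13) = 4
B (Alice): max(3, 2, 4) = 4
G (Bob): min(15, 0, 9) = 0
H (Bob): min(12, 17, 20) = 12
F (Alice): max(0, 12, 8) = 12
J (Bob): min(0, 10, 3) = 0
K (Bob): min(0, 18, 11) = 0
I (Alice): max(0, 0, 8) = 8
Root (Bob): min(4, 12, 8) = 4
Bob picks the child with the lowest value: B (value 4).

B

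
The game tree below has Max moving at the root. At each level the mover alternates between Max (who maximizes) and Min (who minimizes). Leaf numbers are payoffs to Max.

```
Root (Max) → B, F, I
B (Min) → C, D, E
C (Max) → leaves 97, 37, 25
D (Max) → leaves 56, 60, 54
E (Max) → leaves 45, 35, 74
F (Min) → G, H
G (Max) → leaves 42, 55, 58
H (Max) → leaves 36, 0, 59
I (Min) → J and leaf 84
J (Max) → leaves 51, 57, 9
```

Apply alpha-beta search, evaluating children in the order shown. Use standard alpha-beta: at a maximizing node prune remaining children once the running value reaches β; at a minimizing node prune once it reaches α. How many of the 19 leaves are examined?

15

C [α=-∞,β=+∞]: v=97
D [α=-∞,β=97]: v=60
E [α=-∞,β=60]: v=74
B [α=-∞,β=+∞]: v=60
G [α=60,β=+∞]: v=58
F [α=60,β=+∞]: v=58 after child 1 ≤ α → α-cutoff, skip 1
J [α=60,β=+∞]: v=57
I [α=60,β=+∞]: v=57 after child 1 ≤ α → α-cutoff, skip 1
Root [α=-∞,β=+∞]: v=60
Leaves evaluated: 15 of 19.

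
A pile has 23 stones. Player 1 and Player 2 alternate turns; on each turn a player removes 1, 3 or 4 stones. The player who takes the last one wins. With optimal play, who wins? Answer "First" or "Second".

Second

Compute winning (W) and losing (L) positions by backward induction:
i:   0  1  2  3  4  5  6  7  8  9 10 11 12 13 14 15 16 17 18 19 20 21 22 23
     L  W  L  W  W  W  W  L  W  L  W  W  W  W  L  W  L  W  W  W  W  L  W  L
Position 23 is L, so the second player wins.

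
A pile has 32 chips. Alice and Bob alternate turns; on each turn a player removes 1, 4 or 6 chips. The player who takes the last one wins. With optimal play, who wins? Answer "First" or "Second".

Second

Compute winning (W) and losing (L) positions by backward induction:
i:   0  1  2  3  4  5  6  7  8  9 10 11 12 13 14 15 16 17 18 19 20 21 22 23 24 25 26 27 28 29 30 31 32
     L  W  L  W  W  L  W  L  W  W  L  W  L  W  W  L  W  L  W  W  L  W  L  W  W  L  W  L  W  W  L  W  L
Position 32 is L, so the second player wins.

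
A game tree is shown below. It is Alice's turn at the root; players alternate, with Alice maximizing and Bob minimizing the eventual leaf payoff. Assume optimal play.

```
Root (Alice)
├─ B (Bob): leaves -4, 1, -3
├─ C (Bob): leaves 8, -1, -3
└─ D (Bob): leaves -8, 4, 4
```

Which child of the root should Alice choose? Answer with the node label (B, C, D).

C

B (Bob): min(-4, 1, -3) = -4
C (Bob): min(8, -1, -3) = -3
D (Bob): min(-8, 4, 4) = -8
Root (Alice): max(-4, -3, -8) = -3
Alice picks the child with the highest value: C (value -3).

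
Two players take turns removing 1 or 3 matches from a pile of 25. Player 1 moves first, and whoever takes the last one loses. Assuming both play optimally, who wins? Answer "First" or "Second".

Compute winning (W) and losing (L) positions by backward induction:
i:   0  1  2  3  4  5  6  7  8  9 10 11 12 13 14 15 16 17 18 19 20 21 22 23 24 25
     W  L  W  L  W  L  W  L  W  L  W  L  W  L  W  L  W  L  W  L  W  L  W  L  W  L
Position 25 is L, so the second player wins.

Second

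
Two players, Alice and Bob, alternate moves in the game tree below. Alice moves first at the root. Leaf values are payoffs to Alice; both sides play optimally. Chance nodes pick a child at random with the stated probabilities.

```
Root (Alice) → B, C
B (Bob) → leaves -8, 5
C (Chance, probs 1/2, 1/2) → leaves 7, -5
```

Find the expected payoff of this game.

B (Bob): min(-8, 5) = -8
C (Chance): 1/2·7 + 1/2·-5 = 1
Root (Alice): max(-8, 1) = 1

1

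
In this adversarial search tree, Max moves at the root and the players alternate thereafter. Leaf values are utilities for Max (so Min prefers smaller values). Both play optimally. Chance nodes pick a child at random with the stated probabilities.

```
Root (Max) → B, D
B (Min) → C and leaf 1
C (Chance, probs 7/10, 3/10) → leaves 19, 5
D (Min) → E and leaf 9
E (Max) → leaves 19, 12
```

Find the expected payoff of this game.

9

C (Chance): 7/10·19 + 3/10·5 = 14.8
B (Min): min(14.8, 1) = 1
E (Max): max(19, 12) = 19
D (Min): min(19, 9) = 9
Root (Max): max(1, 9) = 9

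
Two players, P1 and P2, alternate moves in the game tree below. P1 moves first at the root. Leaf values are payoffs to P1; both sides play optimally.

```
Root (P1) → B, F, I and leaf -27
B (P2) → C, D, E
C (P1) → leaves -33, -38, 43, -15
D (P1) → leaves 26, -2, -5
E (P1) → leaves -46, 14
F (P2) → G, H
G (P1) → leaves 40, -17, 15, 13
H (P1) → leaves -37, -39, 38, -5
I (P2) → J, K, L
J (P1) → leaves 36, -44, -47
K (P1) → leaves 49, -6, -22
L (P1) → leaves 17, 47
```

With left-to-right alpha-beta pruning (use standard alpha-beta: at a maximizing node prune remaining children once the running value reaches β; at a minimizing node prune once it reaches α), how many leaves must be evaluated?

C [α=-∞,β=+∞]: v=43
D [α=-∞,β=43]: v=26
E [α=-∞,β=26]: v=14
B [α=-∞,β=+∞]: v=14
G [α=14,β=+∞]: v=40
H [α=14,β=40]: v=38
F [α=14,β=+∞]: v=38
J [α=38,β=+∞]: v=36
I [α=38,β=+∞]: v=36 after child 1 ≤ α → α-cutoff, skip 2
Root [α=-∞,β=+∞]: v=38
Leaves evaluated: 21 of 26.

21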